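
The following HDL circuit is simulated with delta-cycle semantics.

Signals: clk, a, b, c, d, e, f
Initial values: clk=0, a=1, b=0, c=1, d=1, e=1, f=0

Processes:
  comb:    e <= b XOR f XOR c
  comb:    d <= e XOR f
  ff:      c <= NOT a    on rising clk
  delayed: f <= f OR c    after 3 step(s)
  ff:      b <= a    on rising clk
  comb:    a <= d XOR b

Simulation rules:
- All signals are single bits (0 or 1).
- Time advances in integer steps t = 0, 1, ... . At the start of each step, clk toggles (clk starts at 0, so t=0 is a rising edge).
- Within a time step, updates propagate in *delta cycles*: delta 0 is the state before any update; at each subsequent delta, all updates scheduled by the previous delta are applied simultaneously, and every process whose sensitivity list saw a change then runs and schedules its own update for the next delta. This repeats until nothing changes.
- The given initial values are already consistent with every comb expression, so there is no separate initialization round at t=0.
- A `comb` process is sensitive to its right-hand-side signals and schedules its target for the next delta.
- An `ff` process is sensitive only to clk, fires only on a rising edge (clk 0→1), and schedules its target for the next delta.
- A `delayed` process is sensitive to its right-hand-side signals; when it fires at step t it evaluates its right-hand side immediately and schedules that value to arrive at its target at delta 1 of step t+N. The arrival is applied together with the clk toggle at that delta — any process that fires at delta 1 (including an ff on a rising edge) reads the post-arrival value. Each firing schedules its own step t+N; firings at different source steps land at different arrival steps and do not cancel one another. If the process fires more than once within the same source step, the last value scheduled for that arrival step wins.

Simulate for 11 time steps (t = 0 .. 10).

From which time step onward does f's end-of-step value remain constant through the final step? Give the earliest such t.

[bits: e,b,clk,a,f,d,c]
t=0: Δ0=1001011 Δ1=1011011 Δ2=1111010 Δ3=1110010 | 3Δ
t=1: Δ0=1110010 Δ1=1100010 | 1Δ
t=2: Δ0=1100010 Δ1=1110010 Δ2=1010011 Δ3=1011011 | 3Δ
t=3: Δ0=1011011 Δ1=1001011 | 1Δ
t=4: Δ0=1001011 Δ1=1011011 Δ2=1111010 Δ3=1110010 | 3Δ
t=5: Δ0=1110010 Δ1=1100110 Δ2=0100100 Δ3=0101110 Δ4=0100110 | 4Δ
t=6: Δ0=0100110 Δ1=0110110 Δ2=0010111 Δ3=0011111 | 3Δ
t=7: Δ0=0011111 Δ1=0001011 Δ2=1001001 Δ3=1000011 Δ4=1001011 | 4Δ
t=8: Δ0=1001011 Δ1=1011111 Δ2=0111100 Δ3=0111110 Δ4=0110110 | 4Δ
t=9: Δ0=0110110 Δ1=0100110 | 1Δ
t=10: Δ0=0100110 Δ1=0110110 Δ2=0010111 Δ3=0011111 | 3Δ

8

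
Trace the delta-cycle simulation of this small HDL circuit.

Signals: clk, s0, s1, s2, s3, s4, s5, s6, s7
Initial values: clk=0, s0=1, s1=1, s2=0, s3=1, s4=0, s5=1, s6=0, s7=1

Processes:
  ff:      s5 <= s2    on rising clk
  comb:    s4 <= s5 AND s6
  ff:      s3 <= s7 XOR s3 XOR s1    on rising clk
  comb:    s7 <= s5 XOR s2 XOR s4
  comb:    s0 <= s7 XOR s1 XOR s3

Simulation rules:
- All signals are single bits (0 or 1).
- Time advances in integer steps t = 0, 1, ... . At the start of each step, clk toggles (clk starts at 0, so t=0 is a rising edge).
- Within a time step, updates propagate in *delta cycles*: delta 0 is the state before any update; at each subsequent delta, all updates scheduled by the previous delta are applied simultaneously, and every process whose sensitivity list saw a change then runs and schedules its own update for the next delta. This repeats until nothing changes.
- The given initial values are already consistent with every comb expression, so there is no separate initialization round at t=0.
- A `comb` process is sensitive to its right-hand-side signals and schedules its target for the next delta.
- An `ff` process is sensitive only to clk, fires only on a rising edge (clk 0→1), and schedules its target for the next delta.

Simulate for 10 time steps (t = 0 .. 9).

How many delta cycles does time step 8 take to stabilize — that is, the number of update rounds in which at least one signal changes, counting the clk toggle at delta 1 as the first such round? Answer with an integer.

3

[bits: s5,s4,s6,s0,s3,s7,clk,s2,s1]
t=0: Δ0=100111001 Δ1=100111101 Δ2=000111101 Δ3=000110101 Δ4=000010101 | 4Δ
t=1: Δ0=000010101 Δ1=000010001 | 1Δ
t=2: Δ0=000010001 Δ1=000010101 Δ2=000000101 Δ3=000100101 | 3Δ
t=3: Δ0=000100101 Δ1=000100001 | 1Δ
t=4: Δ0=000100001 Δ1=000100101 Δ2=000110101 Δ3=000010101 | 3Δ
t=5: Δ0=000010101 Δ1=000010001 | 1Δ
t=6: Δ0=000010001 Δ1=000010101 Δ2=000000101 Δ3=000100101 | 3Δ
t=7: Δ0=000100101 Δ1=000100001 | 1Δ
t=8: Δ0=000100001 Δ1=000100101 Δ2=000110101 Δ3=000010101 | 3Δ
t=9: Δ0=000010101 Δ1=000010001 | 1Δ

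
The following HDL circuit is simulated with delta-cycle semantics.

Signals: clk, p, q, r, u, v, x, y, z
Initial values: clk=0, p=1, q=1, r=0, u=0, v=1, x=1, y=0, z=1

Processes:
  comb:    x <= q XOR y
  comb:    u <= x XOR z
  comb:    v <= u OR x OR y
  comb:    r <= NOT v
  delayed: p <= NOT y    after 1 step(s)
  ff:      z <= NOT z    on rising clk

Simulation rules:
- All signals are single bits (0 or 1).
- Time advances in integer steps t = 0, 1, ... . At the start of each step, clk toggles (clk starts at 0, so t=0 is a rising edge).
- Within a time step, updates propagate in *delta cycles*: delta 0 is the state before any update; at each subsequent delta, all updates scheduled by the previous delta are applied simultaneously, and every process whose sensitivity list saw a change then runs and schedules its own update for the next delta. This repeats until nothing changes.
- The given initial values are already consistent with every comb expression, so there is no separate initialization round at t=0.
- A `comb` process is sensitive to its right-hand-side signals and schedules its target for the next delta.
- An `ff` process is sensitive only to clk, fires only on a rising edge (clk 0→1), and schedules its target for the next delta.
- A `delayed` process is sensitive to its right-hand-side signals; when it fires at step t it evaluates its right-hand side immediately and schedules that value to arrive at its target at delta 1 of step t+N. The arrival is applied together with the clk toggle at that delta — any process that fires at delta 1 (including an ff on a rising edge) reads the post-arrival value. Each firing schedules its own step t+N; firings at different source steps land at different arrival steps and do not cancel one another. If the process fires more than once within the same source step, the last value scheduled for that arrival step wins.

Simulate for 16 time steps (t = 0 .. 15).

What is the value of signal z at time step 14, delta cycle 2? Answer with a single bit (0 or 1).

[bits: x,clk,y,p,q,z,r,u,v]
t=0: Δ0=100111001 Δ1=110111001 Δ2=110110001 Δ3=110110011 | 3Δ
t=1: Δ0=110110011 Δ1=100110011 | 1Δ
t=2: Δ0=100110011 Δ1=110110011 Δ2=110111011 Δ3=110111001 | 3Δ
t=3: Δ0=110111001 Δ1=100111001 | 1Δ
t=4: Δ0=100111001 Δ1=110111001 Δ2=110110001 Δ3=110110011 | 3Δ
t=5: Δ0=110110011 Δ1=100110011 | 1Δ
t=6: Δ0=100110011 Δ1=110110011 Δ2=110111011 Δ3=110111001 | 3Δ
t=7: Δ0=110111001 Δ1=100111001 | 1Δ
t=8: Δ0=100111001 Δ1=110111001 Δ2=110110001 Δ3=110110011 | 3Δ
t=9: Δ0=110110011 Δ1=100110011 | 1Δ
t=10: Δ0=100110011 Δ1=110110011 Δ2=110111011 Δ3=110111001 | 3Δ
t=11: Δ0=110111001 Δ1=100111001 | 1Δ
t=12: Δ0=100111001 Δ1=110111001 Δ2=110110001 Δ3=110110011 | 3Δ
t=13: Δ0=110110011 Δ1=100110011 | 1Δ
t=14: Δ0=100110011 Δ1=110110011 Δ2=110111011 Δ3=110111001 | 3Δ
t=15: Δ0=110111001 Δ1=100111001 | 1Δ

1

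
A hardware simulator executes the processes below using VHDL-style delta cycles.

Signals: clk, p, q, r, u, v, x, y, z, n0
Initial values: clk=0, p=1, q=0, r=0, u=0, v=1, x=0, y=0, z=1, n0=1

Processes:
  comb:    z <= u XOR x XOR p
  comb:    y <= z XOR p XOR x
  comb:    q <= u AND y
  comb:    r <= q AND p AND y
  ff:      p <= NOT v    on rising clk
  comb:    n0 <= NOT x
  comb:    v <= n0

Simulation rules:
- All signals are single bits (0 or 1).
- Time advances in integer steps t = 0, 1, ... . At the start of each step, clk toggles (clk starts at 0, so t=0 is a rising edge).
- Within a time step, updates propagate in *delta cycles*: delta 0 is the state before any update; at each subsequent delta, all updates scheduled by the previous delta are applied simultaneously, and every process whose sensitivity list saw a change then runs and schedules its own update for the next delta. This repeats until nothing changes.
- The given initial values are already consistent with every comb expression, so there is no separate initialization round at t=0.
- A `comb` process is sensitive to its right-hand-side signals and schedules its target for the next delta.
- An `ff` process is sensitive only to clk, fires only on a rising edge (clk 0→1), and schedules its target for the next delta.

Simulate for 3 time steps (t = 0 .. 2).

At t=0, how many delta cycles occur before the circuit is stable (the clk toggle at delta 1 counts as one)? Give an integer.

[bits: p,r,v,q,clk,x,n0,y,z,u]
t=0: Δ0=1010001010 Δ1=1010101010 Δ2=0010101010 Δ3=0010101100 Δ4=0010101000 | 4Δ
t=1: Δ0=0010101000 Δ1=0010001000 | 1Δ
t=2: Δ0=0010001000 Δ1=0010101000 | 1Δ

4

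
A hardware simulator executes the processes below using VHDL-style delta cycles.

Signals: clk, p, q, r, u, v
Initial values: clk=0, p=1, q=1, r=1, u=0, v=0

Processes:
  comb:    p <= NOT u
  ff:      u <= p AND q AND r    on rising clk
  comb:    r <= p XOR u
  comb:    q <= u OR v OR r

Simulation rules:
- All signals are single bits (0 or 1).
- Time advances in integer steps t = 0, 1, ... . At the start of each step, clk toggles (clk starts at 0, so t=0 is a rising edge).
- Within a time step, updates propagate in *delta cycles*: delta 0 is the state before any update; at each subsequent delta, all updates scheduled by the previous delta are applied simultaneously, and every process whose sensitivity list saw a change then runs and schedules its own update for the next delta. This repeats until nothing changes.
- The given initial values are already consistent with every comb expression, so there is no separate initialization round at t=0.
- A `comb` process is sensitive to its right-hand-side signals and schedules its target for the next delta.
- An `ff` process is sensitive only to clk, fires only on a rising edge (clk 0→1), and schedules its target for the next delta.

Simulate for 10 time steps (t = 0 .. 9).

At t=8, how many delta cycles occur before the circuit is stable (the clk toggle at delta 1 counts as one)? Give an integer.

4

[bits: clk,q,r,u,v,p]
t=0: Δ0=011001 Δ1=111001 Δ2=111101 Δ3=110100 Δ4=111100 | 4Δ
t=1: Δ0=111100 Δ1=011100 | 1Δ
t=2: Δ0=011100 Δ1=111100 Δ2=111000 Δ3=110001 Δ4=101001 Δ5=111001 | 5Δ
t=3: Δ0=111001 Δ1=011001 | 1Δ
t=4: Δ0=011001 Δ1=111001 Δ2=111101 Δ3=110100 Δ4=111100 | 4Δ
t=5: Δ0=111100 Δ1=011100 | 1Δ
t=6: Δ0=011100 Δ1=111100 Δ2=111000 Δ3=110001 Δ4=101001 Δ5=111001 | 5Δ
t=7: Δ0=111001 Δ1=011001 | 1Δ
t=8: Δ0=011001 Δ1=111001 Δ2=111101 Δ3=110100 Δ4=111100 | 4Δ
t=9: Δ0=111100 Δ1=011100 | 1Δ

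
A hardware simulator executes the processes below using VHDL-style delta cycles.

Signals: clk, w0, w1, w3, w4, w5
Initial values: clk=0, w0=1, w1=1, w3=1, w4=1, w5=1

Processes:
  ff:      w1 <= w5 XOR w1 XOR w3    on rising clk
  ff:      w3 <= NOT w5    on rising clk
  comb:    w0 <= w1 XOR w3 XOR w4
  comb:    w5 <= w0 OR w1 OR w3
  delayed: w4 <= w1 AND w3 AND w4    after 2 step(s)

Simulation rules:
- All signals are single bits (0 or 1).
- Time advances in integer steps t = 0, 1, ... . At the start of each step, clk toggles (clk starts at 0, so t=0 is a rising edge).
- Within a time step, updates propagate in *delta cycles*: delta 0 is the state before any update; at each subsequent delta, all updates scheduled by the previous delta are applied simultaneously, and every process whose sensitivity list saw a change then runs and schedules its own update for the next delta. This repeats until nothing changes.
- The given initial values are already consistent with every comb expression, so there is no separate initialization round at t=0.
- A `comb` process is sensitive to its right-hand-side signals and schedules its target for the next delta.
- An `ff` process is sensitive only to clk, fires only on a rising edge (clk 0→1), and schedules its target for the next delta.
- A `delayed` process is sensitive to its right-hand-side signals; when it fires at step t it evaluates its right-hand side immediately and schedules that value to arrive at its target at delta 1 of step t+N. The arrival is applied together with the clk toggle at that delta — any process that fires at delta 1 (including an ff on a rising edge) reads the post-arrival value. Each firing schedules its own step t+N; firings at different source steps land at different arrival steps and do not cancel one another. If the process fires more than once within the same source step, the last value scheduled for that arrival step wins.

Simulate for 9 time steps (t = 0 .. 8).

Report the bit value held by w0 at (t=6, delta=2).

t=0 Δ0: w5=1 w4=1 w1=1 w3=1 clk=0 w0=1
  Δ1: clk:0→1
  Δ2: w3:1→0
  Δ3: w0:1→0
  (3Δ to stable)
t=1 Δ0: w5=1 w4=1 w1=1 w3=0 clk=1 w0=0
  Δ1: clk:1→0
  (1Δ to stable)
t=2 Δ0: w5=1 w4=1 w1=1 w3=0 clk=0 w0=0
  Δ1: w4:1→0, clk:0→1
  Δ2: w1:1→0, w0:0→1
  Δ3: w0:1→0
  Δ4: w5:1→0
  (4Δ to stable)
t=3 Δ0: w5=0 w4=0 w1=0 w3=0 clk=1 w0=0
  Δ1: clk:1→0
  (1Δ to stable)
t=4 Δ0: w5=0 w4=0 w1=0 w3=0 clk=0 w0=0
  Δ1: clk:0→1
  Δ2: w3:0→1
  Δ3: w5:0→1, w0:0→1
  (3Δ to stable)
t=5 Δ0: w5=1 w4=0 w1=0 w3=1 clk=1 w0=1
  Δ1: clk:1→0
  (1Δ to stable)
t=6 Δ0: w5=1 w4=0 w1=0 w3=1 clk=0 w0=1
  Δ1: clk:0→1
  Δ2: w3:1→0
  Δ3: w0:1→0
  Δ4: w5:1→0
  (4Δ to stable)
t=7 Δ0: w5=0 w4=0 w1=0 w3=0 clk=1 w0=0
  Δ1: clk:1→0
  (1Δ to stable)
t=8 Δ0: w5=0 w4=0 w1=0 w3=0 clk=0 w0=0
  Δ1: clk:0→1
  Δ2: w3:0→1
  Δ3: w5:0→1, w0:0→1
  (3Δ to stable)

1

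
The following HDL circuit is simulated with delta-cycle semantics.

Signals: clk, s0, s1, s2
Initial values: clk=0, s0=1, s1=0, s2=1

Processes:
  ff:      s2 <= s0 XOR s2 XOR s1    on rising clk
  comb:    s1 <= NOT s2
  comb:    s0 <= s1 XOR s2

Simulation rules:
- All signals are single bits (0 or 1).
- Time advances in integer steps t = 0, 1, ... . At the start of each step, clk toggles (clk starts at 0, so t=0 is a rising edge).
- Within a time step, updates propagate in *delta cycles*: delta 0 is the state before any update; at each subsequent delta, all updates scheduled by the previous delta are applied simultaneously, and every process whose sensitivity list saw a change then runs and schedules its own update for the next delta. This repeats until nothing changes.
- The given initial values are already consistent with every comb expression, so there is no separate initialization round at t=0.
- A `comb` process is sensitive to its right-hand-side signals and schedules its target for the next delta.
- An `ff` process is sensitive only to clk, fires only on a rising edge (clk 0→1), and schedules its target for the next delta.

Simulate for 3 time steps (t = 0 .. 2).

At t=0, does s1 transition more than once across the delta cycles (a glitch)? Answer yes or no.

no

t=0 Δ0: clk=0 s1=0 s2=1 s0=1
  Δ1: clk:0→1
  Δ2: s2:1→0
  Δ3: s1:0→1, s0:1→0
  Δ4: s0:0→1
  (4Δ to stable)
t=1 Δ0: clk=1 s1=1 s2=0 s0=1
  Δ1: clk:1→0
  (1Δ to stable)
t=2 Δ0: clk=0 s1=1 s2=0 s0=1
  Δ1: clk:0→1
  (1Δ to stable)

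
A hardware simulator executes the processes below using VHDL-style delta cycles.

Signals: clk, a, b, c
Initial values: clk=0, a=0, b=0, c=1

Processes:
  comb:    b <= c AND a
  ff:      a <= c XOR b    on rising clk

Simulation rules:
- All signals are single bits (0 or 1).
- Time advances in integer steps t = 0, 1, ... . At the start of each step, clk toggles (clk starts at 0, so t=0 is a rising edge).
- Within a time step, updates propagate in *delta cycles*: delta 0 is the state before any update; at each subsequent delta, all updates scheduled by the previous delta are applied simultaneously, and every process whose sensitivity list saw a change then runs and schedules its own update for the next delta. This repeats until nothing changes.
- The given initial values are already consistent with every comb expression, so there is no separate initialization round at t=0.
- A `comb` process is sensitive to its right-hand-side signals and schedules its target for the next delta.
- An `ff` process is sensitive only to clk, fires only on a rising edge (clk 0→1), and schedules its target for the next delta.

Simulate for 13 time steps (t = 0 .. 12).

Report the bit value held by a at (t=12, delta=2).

1

t0.Δ0 b=0 clk=0 a=0 c=1
t0.Δ1 b=0 clk=1 a=0 c=1
t0.Δ2 b=0 clk=1 a=1 c=1
t0.Δ3 b=1 clk=1 a=1 c=1
t1.Δ0 b=1 clk=1 a=1 c=1
t1.Δ1 b=1 clk=0 a=1 c=1
t2.Δ0 b=1 clk=0 a=1 c=1
t2.Δ1 b=1 clk=1 a=1 c=1
t2.Δ2 b=1 clk=1 a=0 c=1
t2.Δ3 b=0 clk=1 a=0 c=1
t3.Δ0 b=0 clk=1 a=0 c=1
t3.Δ1 b=0 clk=0 a=0 c=1
t4.Δ0 b=0 clk=0 a=0 c=1
t4.Δ1 b=0 clk=1 a=0 c=1
t4.Δ2 b=0 clk=1 a=1 c=1
t4.Δ3 b=1 clk=1 a=1 c=1
t5.Δ0 b=1 clk=1 a=1 c=1
t5.Δ1 b=1 clk=0 a=1 c=1
t6.Δ0 b=1 clk=0 a=1 c=1
t6.Δ1 b=1 clk=1 a=1 c=1
t6.Δ2 b=1 clk=1 a=0 c=1
t6.Δ3 b=0 clk=1 a=0 c=1
t7.Δ0 b=0 clk=1 a=0 c=1
t7.Δ1 b=0 clk=0 a=0 c=1
t8.Δ0 b=0 clk=0 a=0 c=1
t8.Δ1 b=0 clk=1 a=0 c=1
t8.Δ2 b=0 clk=1 a=1 c=1
t8.Δ3 b=1 clk=1 a=1 c=1
t9.Δ0 b=1 clk=1 a=1 c=1
t9.Δ1 b=1 clk=0 a=1 c=1
t10.Δ0 b=1 clk=0 a=1 c=1
t10.Δ1 b=1 clk=1 a=1 c=1
t10.Δ2 b=1 clk=1 a=0 c=1
t10.Δ3 b=0 clk=1 a=0 c=1
t11.Δ0 b=0 clk=1 a=0 c=1
t11.Δ1 b=0 clk=0 a=0 c=1
t12.Δ0 b=0 clk=0 a=0 c=1
t12.Δ1 b=0 clk=1 a=0 c=1
t12.Δ2 b=0 clk=1 a=1 c=1
t12.Δ3 b=1 clk=1 a=1 c=1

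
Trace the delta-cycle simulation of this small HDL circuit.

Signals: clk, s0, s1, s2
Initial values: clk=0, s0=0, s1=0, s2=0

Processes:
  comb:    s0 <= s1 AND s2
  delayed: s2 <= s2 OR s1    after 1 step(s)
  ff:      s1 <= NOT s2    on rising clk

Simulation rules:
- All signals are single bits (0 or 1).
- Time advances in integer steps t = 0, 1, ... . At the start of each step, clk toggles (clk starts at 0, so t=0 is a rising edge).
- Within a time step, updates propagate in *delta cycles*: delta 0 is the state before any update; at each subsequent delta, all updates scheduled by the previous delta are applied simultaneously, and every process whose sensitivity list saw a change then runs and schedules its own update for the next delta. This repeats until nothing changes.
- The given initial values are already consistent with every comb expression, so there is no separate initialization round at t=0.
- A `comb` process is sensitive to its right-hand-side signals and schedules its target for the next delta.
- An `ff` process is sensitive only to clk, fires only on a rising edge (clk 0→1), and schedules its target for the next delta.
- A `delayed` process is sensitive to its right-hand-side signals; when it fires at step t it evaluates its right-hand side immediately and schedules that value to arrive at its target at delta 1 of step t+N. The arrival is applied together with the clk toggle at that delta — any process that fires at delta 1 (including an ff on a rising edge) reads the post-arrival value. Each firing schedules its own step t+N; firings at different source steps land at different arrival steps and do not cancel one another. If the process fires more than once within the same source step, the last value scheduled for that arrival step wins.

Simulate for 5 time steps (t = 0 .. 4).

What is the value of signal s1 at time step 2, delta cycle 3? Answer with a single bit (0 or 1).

0

t0.Δ0 s2=0 clk=0 s0=0 s1=0
t0.Δ1 s2=0 clk=1 s0=0 s1=0
t0.Δ2 s2=0 clk=1 s0=0 s1=1
t1.Δ0 s2=0 clk=1 s0=0 s1=1
t1.Δ1 s2=1 clk=0 s0=0 s1=1
t1.Δ2 s2=1 clk=0 s0=1 s1=1
t2.Δ0 s2=1 clk=0 s0=1 s1=1
t2.Δ1 s2=1 clk=1 s0=1 s1=1
t2.Δ2 s2=1 clk=1 s0=1 s1=0
t2.Δ3 s2=1 clk=1 s0=0 s1=0
t3.Δ0 s2=1 clk=1 s0=0 s1=0
t3.Δ1 s2=1 clk=0 s0=0 s1=0
t4.Δ0 s2=1 clk=0 s0=0 s1=0
t4.Δ1 s2=1 clk=1 s0=0 s1=0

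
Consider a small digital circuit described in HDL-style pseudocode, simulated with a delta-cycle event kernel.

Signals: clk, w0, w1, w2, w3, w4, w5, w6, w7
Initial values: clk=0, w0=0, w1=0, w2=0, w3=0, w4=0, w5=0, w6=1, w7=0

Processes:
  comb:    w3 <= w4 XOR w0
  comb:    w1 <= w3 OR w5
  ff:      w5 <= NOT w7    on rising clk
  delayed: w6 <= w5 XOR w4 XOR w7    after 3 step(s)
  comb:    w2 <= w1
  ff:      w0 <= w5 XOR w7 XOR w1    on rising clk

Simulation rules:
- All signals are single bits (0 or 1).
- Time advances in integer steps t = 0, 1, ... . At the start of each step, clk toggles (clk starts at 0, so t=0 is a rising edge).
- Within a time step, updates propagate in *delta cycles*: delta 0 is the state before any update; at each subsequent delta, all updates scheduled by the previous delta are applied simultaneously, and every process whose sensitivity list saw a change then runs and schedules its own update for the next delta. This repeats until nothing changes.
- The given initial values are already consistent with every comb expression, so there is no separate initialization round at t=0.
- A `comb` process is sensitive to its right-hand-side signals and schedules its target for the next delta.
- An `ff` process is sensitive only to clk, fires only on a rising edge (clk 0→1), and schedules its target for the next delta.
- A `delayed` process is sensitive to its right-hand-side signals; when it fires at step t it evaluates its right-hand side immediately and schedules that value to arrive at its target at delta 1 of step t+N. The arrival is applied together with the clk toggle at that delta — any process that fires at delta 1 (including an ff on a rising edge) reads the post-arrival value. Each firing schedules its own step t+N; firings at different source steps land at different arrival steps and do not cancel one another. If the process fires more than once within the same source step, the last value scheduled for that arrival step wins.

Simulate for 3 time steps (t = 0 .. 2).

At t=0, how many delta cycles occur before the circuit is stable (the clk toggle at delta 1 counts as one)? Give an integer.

[bits: clk,w3,w4,w2,w0,w7,w1,w6,w5]
t=0: Δ0=000000010 Δ1=100000010 Δ2=100000011 Δ3=100000111 Δ4=100100111 | 4Δ
t=1: Δ0=100100111 Δ1=000100111 | 1Δ
t=2: Δ0=000100111 Δ1=100100111 | 1Δ

4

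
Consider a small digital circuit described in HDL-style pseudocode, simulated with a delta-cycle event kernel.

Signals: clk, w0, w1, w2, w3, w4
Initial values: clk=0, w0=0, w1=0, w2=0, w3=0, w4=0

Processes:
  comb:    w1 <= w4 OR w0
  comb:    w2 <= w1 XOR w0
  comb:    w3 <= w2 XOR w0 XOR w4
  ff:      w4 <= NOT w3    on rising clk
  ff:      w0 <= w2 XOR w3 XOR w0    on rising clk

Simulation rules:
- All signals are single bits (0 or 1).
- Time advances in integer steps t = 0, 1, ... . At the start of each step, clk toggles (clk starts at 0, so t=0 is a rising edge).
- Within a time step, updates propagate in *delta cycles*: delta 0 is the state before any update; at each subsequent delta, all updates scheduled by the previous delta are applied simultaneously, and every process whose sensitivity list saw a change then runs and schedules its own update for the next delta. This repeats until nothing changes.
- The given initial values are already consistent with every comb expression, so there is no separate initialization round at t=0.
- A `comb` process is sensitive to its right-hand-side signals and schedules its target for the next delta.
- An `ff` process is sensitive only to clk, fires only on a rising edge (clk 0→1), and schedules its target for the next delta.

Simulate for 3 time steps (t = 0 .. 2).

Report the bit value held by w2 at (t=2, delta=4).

[bits: w3,clk,w2,w0,w4,w1]
t=0: Δ0=000000 Δ1=010000 Δ2=010010 Δ3=110011 Δ4=111011 Δ5=011011 | 5Δ
t=1: Δ0=011011 Δ1=001011 | 1Δ
t=2: Δ0=001011 Δ1=011011 Δ2=011111 Δ3=110111 Δ4=010111 | 4Δ

0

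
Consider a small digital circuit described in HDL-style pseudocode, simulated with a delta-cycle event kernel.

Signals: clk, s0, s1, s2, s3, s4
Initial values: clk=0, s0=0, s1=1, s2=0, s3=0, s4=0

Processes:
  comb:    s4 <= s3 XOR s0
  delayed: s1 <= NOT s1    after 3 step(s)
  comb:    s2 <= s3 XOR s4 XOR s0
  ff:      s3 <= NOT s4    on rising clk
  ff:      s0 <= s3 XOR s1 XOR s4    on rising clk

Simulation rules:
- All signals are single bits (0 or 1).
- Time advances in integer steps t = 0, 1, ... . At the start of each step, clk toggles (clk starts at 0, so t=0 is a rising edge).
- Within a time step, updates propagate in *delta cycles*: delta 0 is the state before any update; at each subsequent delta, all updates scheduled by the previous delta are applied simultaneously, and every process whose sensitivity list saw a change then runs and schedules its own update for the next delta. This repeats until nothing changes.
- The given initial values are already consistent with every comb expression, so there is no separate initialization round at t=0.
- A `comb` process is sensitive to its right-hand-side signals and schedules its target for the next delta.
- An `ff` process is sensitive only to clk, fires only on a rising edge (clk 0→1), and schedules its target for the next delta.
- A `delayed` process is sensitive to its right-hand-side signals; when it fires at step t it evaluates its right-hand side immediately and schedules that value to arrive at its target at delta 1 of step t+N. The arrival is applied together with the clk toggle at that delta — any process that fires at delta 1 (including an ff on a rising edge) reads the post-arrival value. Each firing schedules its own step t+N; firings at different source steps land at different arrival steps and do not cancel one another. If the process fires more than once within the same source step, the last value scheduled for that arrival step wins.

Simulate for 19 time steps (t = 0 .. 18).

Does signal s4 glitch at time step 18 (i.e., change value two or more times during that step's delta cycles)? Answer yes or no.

no

t0.Δ0 s2=0 clk=0 s0=0 s4=0 s1=1 s3=0
t0.Δ1 s2=0 clk=1 s0=0 s4=0 s1=1 s3=0
t0.Δ2 s2=0 clk=1 s0=1 s4=0 s1=1 s3=1
t1.Δ0 s2=0 clk=1 s0=1 s4=0 s1=1 s3=1
t1.Δ1 s2=0 clk=0 s0=1 s4=0 s1=1 s3=1
t2.Δ0 s2=0 clk=0 s0=1 s4=0 s1=1 s3=1
t2.Δ1 s2=0 clk=1 s0=1 s4=0 s1=1 s3=1
t2.Δ2 s2=0 clk=1 s0=0 s4=0 s1=1 s3=1
t2.Δ3 s2=1 clk=1 s0=0 s4=1 s1=1 s3=1
t2.Δ4 s2=0 clk=1 s0=0 s4=1 s1=1 s3=1
t3.Δ0 s2=0 clk=1 s0=0 s4=1 s1=1 s3=1
t3.Δ1 s2=0 clk=0 s0=0 s4=1 s1=1 s3=1
t4.Δ0 s2=0 clk=0 s0=0 s4=1 s1=1 s3=1
t4.Δ1 s2=0 clk=1 s0=0 s4=1 s1=1 s3=1
t4.Δ2 s2=0 clk=1 s0=1 s4=1 s1=1 s3=0
t5.Δ0 s2=0 clk=1 s0=1 s4=1 s1=1 s3=0
t5.Δ1 s2=0 clk=0 s0=1 s4=1 s1=1 s3=0
t6.Δ0 s2=0 clk=0 s0=1 s4=1 s1=1 s3=0
t6.Δ1 s2=0 clk=1 s0=1 s4=1 s1=1 s3=0
t6.Δ2 s2=0 clk=1 s0=0 s4=1 s1=1 s3=0
t6.Δ3 s2=1 clk=1 s0=0 s4=0 s1=1 s3=0
t6.Δ4 s2=0 clk=1 s0=0 s4=0 s1=1 s3=0
t7.Δ0 s2=0 clk=1 s0=0 s4=0 s1=1 s3=0
t7.Δ1 s2=0 clk=0 s0=0 s4=0 s1=1 s3=0
t8.Δ0 s2=0 clk=0 s0=0 s4=0 s1=1 s3=0
t8.Δ1 s2=0 clk=1 s0=0 s4=0 s1=1 s3=0
t8.Δ2 s2=0 clk=1 s0=1 s4=0 s1=1 s3=1
t9.Δ0 s2=0 clk=1 s0=1 s4=0 s1=1 s3=1
t9.Δ1 s2=0 clk=0 s0=1 s4=0 s1=1 s3=1
t10.Δ0 s2=0 clk=0 s0=1 s4=0 s1=1 s3=1
t10.Δ1 s2=0 clk=1 s0=1 s4=0 s1=1 s3=1
t10.Δ2 s2=0 clk=1 s0=0 s4=0 s1=1 s3=1
t10.Δ3 s2=1 clk=1 s0=0 s4=1 s1=1 s3=1
t10.Δ4 s2=0 clk=1 s0=0 s4=1 s1=1 s3=1
t11.Δ0 s2=0 clk=1 s0=0 s4=1 s1=1 s3=1
t11.Δ1 s2=0 clk=0 s0=0 s4=1 s1=1 s3=1
t12.Δ0 s2=0 clk=0 s0=0 s4=1 s1=1 s3=1
t12.Δ1 s2=0 clk=1 s0=0 s4=1 s1=1 s3=1
t12.Δ2 s2=0 clk=1 s0=1 s4=1 s1=1 s3=0
t13.Δ0 s2=0 clk=1 s0=1 s4=1 s1=1 s3=0
t13.Δ1 s2=0 clk=0 s0=1 s4=1 s1=1 s3=0
t14.Δ0 s2=0 clk=0 s0=1 s4=1 s1=1 s3=0
t14.Δ1 s2=0 clk=1 s0=1 s4=1 s1=1 s3=0
t14.Δ2 s2=0 clk=1 s0=0 s4=1 s1=1 s3=0
t14.Δ3 s2=1 clk=1 s0=0 s4=0 s1=1 s3=0
t14.Δ4 s2=0 clk=1 s0=0 s4=0 s1=1 s3=0
t15.Δ0 s2=0 clk=1 s0=0 s4=0 s1=1 s3=0
t15.Δ1 s2=0 clk=0 s0=0 s4=0 s1=1 s3=0
t16.Δ0 s2=0 clk=0 s0=0 s4=0 s1=1 s3=0
t16.Δ1 s2=0 clk=1 s0=0 s4=0 s1=1 s3=0
t16.Δ2 s2=0 clk=1 s0=1 s4=0 s1=1 s3=1
t17.Δ0 s2=0 clk=1 s0=1 s4=0 s1=1 s3=1
t17.Δ1 s2=0 clk=0 s0=1 s4=0 s1=1 s3=1
t18.Δ0 s2=0 clk=0 s0=1 s4=0 s1=1 s3=1
t18.Δ1 s2=0 clk=1 s0=1 s4=0 s1=1 s3=1
t18.Δ2 s2=0 clk=1 s0=0 s4=0 s1=1 s3=1
t18.Δ3 s2=1 clk=1 s0=0 s4=1 s1=1 s3=1
t18.Δ4 s2=0 clk=1 s0=0 s4=1 s1=1 s3=1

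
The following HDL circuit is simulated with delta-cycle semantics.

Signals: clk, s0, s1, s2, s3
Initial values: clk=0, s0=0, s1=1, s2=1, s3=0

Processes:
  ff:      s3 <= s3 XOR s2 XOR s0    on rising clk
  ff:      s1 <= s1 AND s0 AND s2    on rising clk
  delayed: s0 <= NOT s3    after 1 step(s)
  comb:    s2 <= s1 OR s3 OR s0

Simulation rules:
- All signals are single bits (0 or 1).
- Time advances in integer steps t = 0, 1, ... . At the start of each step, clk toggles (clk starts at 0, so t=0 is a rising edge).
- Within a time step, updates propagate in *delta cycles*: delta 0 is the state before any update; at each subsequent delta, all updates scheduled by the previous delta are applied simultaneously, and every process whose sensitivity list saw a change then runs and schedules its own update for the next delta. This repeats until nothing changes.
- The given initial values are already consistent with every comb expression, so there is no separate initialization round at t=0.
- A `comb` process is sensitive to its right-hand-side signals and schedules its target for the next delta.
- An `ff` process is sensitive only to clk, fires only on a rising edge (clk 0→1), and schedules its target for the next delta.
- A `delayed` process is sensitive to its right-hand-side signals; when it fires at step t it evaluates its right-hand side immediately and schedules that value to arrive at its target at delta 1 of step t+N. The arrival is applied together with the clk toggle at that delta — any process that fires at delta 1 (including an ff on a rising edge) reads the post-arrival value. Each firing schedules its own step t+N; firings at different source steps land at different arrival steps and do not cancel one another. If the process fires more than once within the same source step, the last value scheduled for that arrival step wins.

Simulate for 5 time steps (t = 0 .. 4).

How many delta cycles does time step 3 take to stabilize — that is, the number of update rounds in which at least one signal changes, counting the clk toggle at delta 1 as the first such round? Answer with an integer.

[bits: s0,clk,s2,s3,s1]
t=0: Δ0=00101 Δ1=01101 Δ2=01110 | 2Δ
t=1: Δ0=01110 Δ1=00110 | 1Δ
t=2: Δ0=00110 Δ1=01110 Δ2=01100 Δ3=01000 | 3Δ
t=3: Δ0=01000 Δ1=10000 Δ2=10100 | 2Δ
t=4: Δ0=10100 Δ1=11100 | 1Δ

2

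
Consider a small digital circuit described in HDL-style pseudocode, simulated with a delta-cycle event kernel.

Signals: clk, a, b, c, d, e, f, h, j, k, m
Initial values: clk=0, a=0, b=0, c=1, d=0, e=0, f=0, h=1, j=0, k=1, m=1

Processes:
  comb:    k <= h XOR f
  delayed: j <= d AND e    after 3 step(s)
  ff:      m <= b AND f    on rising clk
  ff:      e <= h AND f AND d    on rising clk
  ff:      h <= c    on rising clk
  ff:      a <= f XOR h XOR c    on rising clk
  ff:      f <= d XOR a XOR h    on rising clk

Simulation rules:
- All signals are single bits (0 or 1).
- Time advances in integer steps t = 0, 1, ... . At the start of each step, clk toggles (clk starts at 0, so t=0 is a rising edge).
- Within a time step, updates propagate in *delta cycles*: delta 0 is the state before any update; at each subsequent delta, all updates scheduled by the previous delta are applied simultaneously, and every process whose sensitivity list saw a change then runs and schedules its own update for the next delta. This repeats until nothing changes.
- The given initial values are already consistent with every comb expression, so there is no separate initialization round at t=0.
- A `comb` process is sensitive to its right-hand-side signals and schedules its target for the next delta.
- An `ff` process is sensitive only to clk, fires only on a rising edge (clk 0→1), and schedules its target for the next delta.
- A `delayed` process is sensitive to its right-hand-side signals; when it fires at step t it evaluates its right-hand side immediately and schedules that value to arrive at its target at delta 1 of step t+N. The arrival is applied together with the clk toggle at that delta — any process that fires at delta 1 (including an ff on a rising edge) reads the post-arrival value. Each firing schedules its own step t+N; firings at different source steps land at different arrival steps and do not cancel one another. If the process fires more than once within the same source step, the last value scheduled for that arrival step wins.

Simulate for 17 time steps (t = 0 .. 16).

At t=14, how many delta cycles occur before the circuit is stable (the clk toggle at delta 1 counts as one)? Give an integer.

2

t0.Δ0 f=0 e=0 d=0 h=1 b=0 m=1 j=0 clk=0 k=1 c=1 a=0
t0.Δ1 f=0 e=0 d=0 h=1 b=0 m=1 j=0 clk=1 k=1 c=1 a=0
t0.Δ2 f=1 e=0 d=0 h=1 b=0 m=0 j=0 clk=1 k=1 c=1 a=0
t0.Δ3 f=1 e=0 d=0 h=1 b=0 m=0 j=0 clk=1 k=0 c=1 a=0
t1.Δ0 f=1 e=0 d=0 h=1 b=0 m=0 j=0 clk=1 k=0 c=1 a=0
t1.Δ1 f=1 e=0 d=0 h=1 b=0 m=0 j=0 clk=0 k=0 c=1 a=0
t2.Δ0 f=1 e=0 d=0 h=1 b=0 m=0 j=0 clk=0 k=0 c=1 a=0
t2.Δ1 f=1 e=0 d=0 h=1 b=0 m=0 j=0 clk=1 k=0 c=1 a=0
t2.Δ2 f=1 e=0 d=0 h=1 b=0 m=0 j=0 clk=1 k=0 c=1 a=1
t3.Δ0 f=1 e=0 d=0 h=1 b=0 m=0 j=0 clk=1 k=0 c=1 a=1
t3.Δ1 f=1 e=0 d=0 h=1 b=0 m=0 j=0 clk=0 k=0 c=1 a=1
t4.Δ0 f=1 e=0 d=0 h=1 b=0 m=0 j=0 clk=0 k=0 c=1 a=1
t4.Δ1 f=1 e=0 d=0 h=1 b=0 m=0 j=0 clk=1 k=0 c=1 a=1
t4.Δ2 f=0 e=0 d=0 h=1 b=0 m=0 j=0 clk=1 k=0 c=1 a=1
t4.Δ3 f=0 e=0 d=0 h=1 b=0 m=0 j=0 clk=1 k=1 c=1 a=1
t5.Δ0 f=0 e=0 d=0 h=1 b=0 m=0 j=0 clk=1 k=1 c=1 a=1
t5.Δ1 f=0 e=0 d=0 h=1 b=0 m=0 j=0 clk=0 k=1 c=1 a=1
t6.Δ0 f=0 e=0 d=0 h=1 b=0 m=0 j=0 clk=0 k=1 c=1 a=1
t6.Δ1 f=0 e=0 d=0 h=1 b=0 m=0 j=0 clk=1 k=1 c=1 a=1
t6.Δ2 f=0 e=0 d=0 h=1 b=0 m=0 j=0 clk=1 k=1 c=1 a=0
t7.Δ0 f=0 e=0 d=0 h=1 b=0 m=0 j=0 clk=1 k=1 c=1 a=0
t7.Δ1 f=0 e=0 d=0 h=1 b=0 m=0 j=0 clk=0 k=1 c=1 a=0
t8.Δ0 f=0 e=0 d=0 h=1 b=0 m=0 j=0 clk=0 k=1 c=1 a=0
t8.Δ1 f=0 e=0 d=0 h=1 b=0 m=0 j=0 clk=1 k=1 c=1 a=0
t8.Δ2 f=1 e=0 d=0 h=1 b=0 m=0 j=0 clk=1 k=1 c=1 a=0
t8.Δ3 f=1 e=0 d=0 h=1 b=0 m=0 j=0 clk=1 k=0 c=1 a=0
t9.Δ0 f=1 e=0 d=0 h=1 b=0 m=0 j=0 clk=1 k=0 c=1 a=0
t9.Δ1 f=1 e=0 d=0 h=1 b=0 m=0 j=0 clk=0 k=0 c=1 a=0
t10.Δ0 f=1 e=0 d=0 h=1 b=0 m=0 j=0 clk=0 k=0 c=1 a=0
t10.Δ1 f=1 e=0 d=0 h=1 b=0 m=0 j=0 clk=1 k=0 c=1 a=0
t10.Δ2 f=1 e=0 d=0 h=1 b=0 m=0 j=0 clk=1 k=0 c=1 a=1
t11.Δ0 f=1 e=0 d=0 h=1 b=0 m=0 j=0 clk=1 k=0 c=1 a=1
t11.Δ1 f=1 e=0 d=0 h=1 b=0 m=0 j=0 clk=0 k=0 c=1 a=1
t12.Δ0 f=1 e=0 d=0 h=1 b=0 m=0 j=0 clk=0 k=0 c=1 a=1
t12.Δ1 f=1 e=0 d=0 h=1 b=0 m=0 j=0 clk=1 k=0 c=1 a=1
t12.Δ2 f=0 e=0 d=0 h=1 b=0 m=0 j=0 clk=1 k=0 c=1 a=1
t12.Δ3 f=0 e=0 d=0 h=1 b=0 m=0 j=0 clk=1 k=1 c=1 a=1
t13.Δ0 f=0 e=0 d=0 h=1 b=0 m=0 j=0 clk=1 k=1 c=1 a=1
t13.Δ1 f=0 e=0 d=0 h=1 b=0 m=0 j=0 clk=0 k=1 c=1 a=1
t14.Δ0 f=0 e=0 d=0 h=1 b=0 m=0 j=0 clk=0 k=1 c=1 a=1
t14.Δ1 f=0 e=0 d=0 h=1 b=0 m=0 j=0 clk=1 k=1 c=1 a=1
t14.Δ2 f=0 e=0 d=0 h=1 b=0 m=0 j=0 clk=1 k=1 c=1 a=0
t15.Δ0 f=0 e=0 d=0 h=1 b=0 m=0 j=0 clk=1 k=1 c=1 a=0
t15.Δ1 f=0 e=0 d=0 h=1 b=0 m=0 j=0 clk=0 k=1 c=1 a=0
t16.Δ0 f=0 e=0 d=0 h=1 b=0 m=0 j=0 clk=0 k=1 c=1 a=0
t16.Δ1 f=0 e=0 d=0 h=1 b=0 m=0 j=0 clk=1 k=1 c=1 a=0
t16.Δ2 f=1 e=0 d=0 h=1 b=0 m=0 j=0 clk=1 k=1 c=1 a=0
t16.Δ3 f=1 e=0 d=0 h=1 b=0 m=0 j=0 clk=1 k=0 c=1 a=0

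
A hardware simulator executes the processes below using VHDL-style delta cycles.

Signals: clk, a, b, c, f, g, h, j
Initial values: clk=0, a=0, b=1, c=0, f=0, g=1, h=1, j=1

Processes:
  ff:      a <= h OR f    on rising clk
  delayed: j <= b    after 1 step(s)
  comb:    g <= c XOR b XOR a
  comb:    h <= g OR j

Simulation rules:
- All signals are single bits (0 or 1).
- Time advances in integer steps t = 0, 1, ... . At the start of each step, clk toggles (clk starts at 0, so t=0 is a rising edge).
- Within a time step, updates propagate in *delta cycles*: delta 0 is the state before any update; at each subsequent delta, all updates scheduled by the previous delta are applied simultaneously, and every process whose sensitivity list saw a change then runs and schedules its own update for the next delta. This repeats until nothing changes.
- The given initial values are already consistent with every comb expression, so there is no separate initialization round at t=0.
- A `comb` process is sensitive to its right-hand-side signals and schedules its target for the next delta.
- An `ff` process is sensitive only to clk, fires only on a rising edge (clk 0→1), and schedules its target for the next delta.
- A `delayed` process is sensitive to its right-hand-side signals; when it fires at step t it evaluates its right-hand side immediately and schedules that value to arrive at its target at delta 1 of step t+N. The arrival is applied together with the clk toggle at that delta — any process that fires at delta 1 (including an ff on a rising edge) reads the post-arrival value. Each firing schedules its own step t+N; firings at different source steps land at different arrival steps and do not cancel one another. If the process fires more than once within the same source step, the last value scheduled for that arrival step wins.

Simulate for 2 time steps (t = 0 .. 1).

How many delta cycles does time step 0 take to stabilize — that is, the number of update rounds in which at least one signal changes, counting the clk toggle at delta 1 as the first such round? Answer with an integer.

t0.Δ0 c=0 b=1 clk=0 g=1 a=0 j=1 h=1 f=0
t0.Δ1 c=0 b=1 clk=1 g=1 a=0 j=1 h=1 f=0
t0.Δ2 c=0 b=1 clk=1 g=1 a=1 j=1 h=1 f=0
t0.Δ3 c=0 b=1 clk=1 g=0 a=1 j=1 h=1 f=0
t1.Δ0 c=0 b=1 clk=1 g=0 a=1 j=1 h=1 f=0
t1.Δ1 c=0 b=1 clk=0 g=0 a=1 j=1 h=1 f=0

3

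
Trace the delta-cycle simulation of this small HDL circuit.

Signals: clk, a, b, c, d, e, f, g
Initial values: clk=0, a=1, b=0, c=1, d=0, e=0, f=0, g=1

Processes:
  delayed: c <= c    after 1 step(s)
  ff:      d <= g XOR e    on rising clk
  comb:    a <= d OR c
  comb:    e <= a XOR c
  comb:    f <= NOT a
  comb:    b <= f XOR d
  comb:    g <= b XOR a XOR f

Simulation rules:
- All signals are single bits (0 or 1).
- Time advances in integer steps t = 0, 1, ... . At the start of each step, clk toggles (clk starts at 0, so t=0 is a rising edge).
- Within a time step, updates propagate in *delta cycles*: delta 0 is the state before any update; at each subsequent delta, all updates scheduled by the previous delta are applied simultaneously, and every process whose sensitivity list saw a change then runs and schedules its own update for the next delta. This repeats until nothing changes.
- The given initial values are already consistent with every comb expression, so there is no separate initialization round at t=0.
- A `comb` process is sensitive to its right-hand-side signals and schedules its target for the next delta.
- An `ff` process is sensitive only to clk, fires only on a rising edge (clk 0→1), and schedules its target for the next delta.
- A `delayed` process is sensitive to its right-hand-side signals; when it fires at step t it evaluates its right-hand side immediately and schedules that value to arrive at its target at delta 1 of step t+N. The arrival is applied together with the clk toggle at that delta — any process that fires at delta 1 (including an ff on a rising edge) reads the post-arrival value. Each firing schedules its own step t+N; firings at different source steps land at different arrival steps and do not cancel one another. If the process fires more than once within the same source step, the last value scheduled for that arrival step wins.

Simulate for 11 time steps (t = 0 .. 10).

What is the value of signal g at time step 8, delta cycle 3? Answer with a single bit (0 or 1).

1

t0.Δ0 f=0 c=1 b=0 e=0 d=0 a=1 g=1 clk=0
t0.Δ1 f=0 c=1 b=0 e=0 d=0 a=1 g=1 clk=1
t0.Δ2 f=0 c=1 b=0 e=0 d=1 a=1 g=1 clk=1
t0.Δ3 f=0 c=1 b=1 e=0 d=1 a=1 g=1 clk=1
t0.Δ4 f=0 c=1 b=1 e=0 d=1 a=1 g=0 clk=1
t1.Δ0 f=0 c=1 b=1 e=0 d=1 a=1 g=0 clk=1
t1.Δ1 f=0 c=1 b=1 e=0 d=1 a=1 g=0 clk=0
t2.Δ0 f=0 c=1 b=1 e=0 d=1 a=1 g=0 clk=0
t2.Δ1 f=0 c=1 b=1 e=0 d=1 a=1 g=0 clk=1
t2.Δ2 f=0 c=1 b=1 e=0 d=0 a=1 g=0 clk=1
t2.Δ3 f=0 c=1 b=0 e=0 d=0 a=1 g=0 clk=1
t2.Δ4 f=0 c=1 b=0 e=0 d=0 a=1 g=1 clk=1
t3.Δ0 f=0 c=1 b=0 e=0 d=0 a=1 g=1 clk=1
t3.Δ1 f=0 c=1 b=0 e=0 d=0 a=1 g=1 clk=0
t4.Δ0 f=0 c=1 b=0 e=0 d=0 a=1 g=1 clk=0
t4.Δ1 f=0 c=1 b=0 e=0 d=0 a=1 g=1 clk=1
t4.Δ2 f=0 c=1 b=0 e=0 d=1 a=1 g=1 clk=1
t4.Δ3 f=0 c=1 b=1 e=0 d=1 a=1 g=1 clk=1
t4.Δ4 f=0 c=1 b=1 e=0 d=1 a=1 g=0 clk=1
t5.Δ0 f=0 c=1 b=1 e=0 d=1 a=1 g=0 clk=1
t5.Δ1 f=0 c=1 b=1 e=0 d=1 a=1 g=0 clk=0
t6.Δ0 f=0 c=1 b=1 e=0 d=1 a=1 g=0 clk=0
t6.Δ1 f=0 c=1 b=1 e=0 d=1 a=1 g=0 clk=1
t6.Δ2 f=0 c=1 b=1 e=0 d=0 a=1 g=0 clk=1
t6.Δ3 f=0 c=1 b=0 e=0 d=0 a=1 g=0 clk=1
t6.Δ4 f=0 c=1 b=0 e=0 d=0 a=1 g=1 clk=1
t7.Δ0 f=0 c=1 b=0 e=0 d=0 a=1 g=1 clk=1
t7.Δ1 f=0 c=1 b=0 e=0 d=0 a=1 g=1 clk=0
t8.Δ0 f=0 c=1 b=0 e=0 d=0 a=1 g=1 clk=0
t8.Δ1 f=0 c=1 b=0 e=0 d=0 a=1 g=1 clk=1
t8.Δ2 f=0 c=1 b=0 e=0 d=1 a=1 g=1 clk=1
t8.Δ3 f=0 c=1 b=1 e=0 d=1 a=1 g=1 clk=1
t8.Δ4 f=0 c=1 b=1 e=0 d=1 a=1 g=0 clk=1
t9.Δ0 f=0 c=1 b=1 e=0 d=1 a=1 g=0 clk=1
t9.Δ1 f=0 c=1 b=1 e=0 d=1 a=1 g=0 clk=0
t10.Δ0 f=0 c=1 b=1 e=0 d=1 a=1 g=0 clk=0
t10.Δ1 f=0 c=1 b=1 e=0 d=1 a=1 g=0 clk=1
t10.Δ2 f=0 c=1 b=1 e=0 d=0 a=1 g=0 clk=1
t10.Δ3 f=0 c=1 b=0 e=0 d=0 a=1 g=0 clk=1
t10.Δ4 f=0 c=1 b=0 e=0 d=0 a=1 g=1 clk=1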